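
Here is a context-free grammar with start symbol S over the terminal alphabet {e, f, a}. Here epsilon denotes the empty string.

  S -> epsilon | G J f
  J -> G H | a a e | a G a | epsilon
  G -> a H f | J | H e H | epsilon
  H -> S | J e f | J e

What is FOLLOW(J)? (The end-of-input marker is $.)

FIRST(S) = {epsilon, a, e, f}  (via G J f)
FIRST(J) = {epsilon, a, e, f}  (via G H)
FIRST(H) = {epsilon, a, e, f}  (via S, J e f, J e)
FIRST(G) = {epsilon, a, e, f}  (via J, H e H)
FOLLOW(S) includes $ since S is the start symbol.
FOLLOW(S): in H->S, the suffix after S is empty, so FOLLOW(S) ⊇ FOLLOW(H) = {a, e, f}. Thus FOLLOW(S) = {$, a, e, f}.
FOLLOW(J): in S->G J f, J is followed by f with FIRST {f}; in G->J, the suffix after J is empty, so FOLLOW(J) ⊇ FOLLOW(G) = {a, e, f}; in H->J e f, J is followed by e f with FIRST {e}; in H->J e, J is followed by e with FIRST {e}. Thus FOLLOW(J) = {a, e, f}.
FOLLOW(G): in S->G J f, G is followed by J f with FIRST {a, e, f}; in J->G H, G is followed by H with FIRST {epsilon, a, e, f}; in J->G H, the suffix after G is nullable, so FOLLOW(G) ⊇ FOLLOW(J) = {a, e, f}; in J->a G a, G is followed by a with FIRST {a}. Thus FOLLOW(G) = {a, e, f}.
FOLLOW(H): in J->G H, the suffix after H is empty, so FOLLOW(H) ⊇ FOLLOW(J) = {a, e, f}; in G->a H f, H is followed by f with FIRST {f}; in G->H e H (occurrence 1), H is followed by e H with FIRST {e}; in G->H e H (occurrence 2), the suffix after H is empty, so FOLLOW(H) ⊇ FOLLOW(G) = {a, e, f}. Thus FOLLOW(H) = {a, e, f}.

{a, e, f}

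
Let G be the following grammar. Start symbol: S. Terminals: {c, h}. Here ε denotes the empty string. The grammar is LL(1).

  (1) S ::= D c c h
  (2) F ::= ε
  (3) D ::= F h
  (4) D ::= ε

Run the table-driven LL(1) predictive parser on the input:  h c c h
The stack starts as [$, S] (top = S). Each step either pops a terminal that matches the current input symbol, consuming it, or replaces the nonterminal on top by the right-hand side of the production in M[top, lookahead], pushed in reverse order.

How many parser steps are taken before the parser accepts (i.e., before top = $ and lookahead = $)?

7

     Stack        Input      Action
  1  $ S          h c c h $  expand S ::= D c c h
  2  $ h c c D    h c c h $  expand D ::= F h
  3  $ h c c h F  h c c h $  expand F ::= ε
  4  $ h c c h    h c c h $  match h
  5  $ h c c      c c h $    match c
  6  $ h c        c h $      match c
  7  $ h          h $        match h
Accept reached after 7 steps.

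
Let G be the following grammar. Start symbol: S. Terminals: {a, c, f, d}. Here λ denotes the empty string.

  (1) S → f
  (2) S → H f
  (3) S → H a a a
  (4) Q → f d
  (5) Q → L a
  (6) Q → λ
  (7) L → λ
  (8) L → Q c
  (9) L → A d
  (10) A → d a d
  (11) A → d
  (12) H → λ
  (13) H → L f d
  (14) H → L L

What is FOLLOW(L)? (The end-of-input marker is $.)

{a, c, d, f}

FIRST(A) = {d}
FIRST(S) = {a, c, d, f}  (via H f, H a a a)
FIRST(Q) = {λ, a, c, d, f}  (via L a)
FIRST(L) = {λ, a, c, d, f}  (via Q c, A d)
FIRST(H) = {λ, a, c, d, f}  (via L f d, L L)
FOLLOW(S) includes $ since S is the start symbol.
FOLLOW(S): S appears on no right-hand side. Thus FOLLOW(S) = {$}.
FOLLOW(Q): in L→Q c, Q is followed by c with FIRST {c}. Thus FOLLOW(Q) = {c}.
FOLLOW(A): in L→A d, A is followed by d with FIRST {d}. Thus FOLLOW(A) = {d}.
FOLLOW(H): in S→H f, H is followed by f with FIRST {f}; in S→H a a a, H is followed by a a a with FIRST {a}. Thus FOLLOW(H) = {a, f}.
FOLLOW(L): in Q→L a, L is followed by a with FIRST {a}; in H→L f d, L is followed by f d with FIRST {f}; in H→L L (occurrence 1), L is followed by L with FIRST {λ, a, c, d, f}; in H→L L (occurrence 1), the suffix after L is nullable, so FOLLOW(L) ⊇ FOLLOW(H) = {a, f}; in H→L L (occurrence 2), the suffix after L is empty, so FOLLOW(L) ⊇ FOLLOW(H) = {a, f}. Thus FOLLOW(L) = {a, c, d, f}.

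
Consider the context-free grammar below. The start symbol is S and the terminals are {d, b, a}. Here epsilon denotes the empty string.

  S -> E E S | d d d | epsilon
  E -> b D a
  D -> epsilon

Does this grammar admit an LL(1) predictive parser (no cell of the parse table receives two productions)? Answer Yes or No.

Yes

FIRST(S) = {epsilon, b, d}
FIRST(E) = {b}
FIRST(D) = {epsilon}
FOLLOW(S) = {$}
FOLLOW(E) = {$, b, d}
FOLLOW(D) = {a}
Each cell of M receives at most one production.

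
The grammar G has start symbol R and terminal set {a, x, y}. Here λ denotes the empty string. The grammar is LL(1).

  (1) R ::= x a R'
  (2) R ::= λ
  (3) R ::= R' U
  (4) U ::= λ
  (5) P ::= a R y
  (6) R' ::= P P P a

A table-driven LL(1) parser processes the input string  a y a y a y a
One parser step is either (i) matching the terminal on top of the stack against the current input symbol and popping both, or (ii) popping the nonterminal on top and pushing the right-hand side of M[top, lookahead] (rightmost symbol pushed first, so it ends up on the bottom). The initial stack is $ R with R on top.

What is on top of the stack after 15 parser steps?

step 1: stack=$ R  input=a y a y a y a $  — expand R ::= R' U
step 2: stack=$ U R'  input=a y a y a y a $  — expand R' ::= P P P a
step 3: stack=$ U a P P P  input=a y a y a y a $  — expand P ::= a R y
step 4: stack=$ U a P P y R a  input=a y a y a y a $  — match a
step 5: stack=$ U a P P y R  input=y a y a y a $  — expand R ::= λ
step 6: stack=$ U a P P y  input=y a y a y a $  — match y
step 7: stack=$ U a P P  input=a y a y a $  — expand P ::= a R y
step 8: stack=$ U a P y R a  input=a y a y a $  — match a
step 9: stack=$ U a P y R  input=y a y a $  — expand R ::= λ
step 10: stack=$ U a P y  input=y a y a $  — match y
step 11: stack=$ U a P  input=a y a $  — expand P ::= a R y
step 12: stack=$ U a y R a  input=a y a $  — match a
step 13: stack=$ U a y R  input=y a $  — expand R ::= λ
step 14: stack=$ U a y  input=y a $  — match y
step 15: stack=$ U a  input=a $  — match a
Stack after step 15: $ U (top = U).

U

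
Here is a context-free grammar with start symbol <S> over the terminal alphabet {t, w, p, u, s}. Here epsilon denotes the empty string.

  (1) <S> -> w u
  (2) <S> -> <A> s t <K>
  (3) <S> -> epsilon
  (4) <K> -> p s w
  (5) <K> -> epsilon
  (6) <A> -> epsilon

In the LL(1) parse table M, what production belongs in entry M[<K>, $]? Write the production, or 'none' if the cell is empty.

<K> -> epsilon

FIRST(<K>) = {epsilon, p}
FIRST(<A>) = {epsilon}
FIRST(<S>) = {epsilon, s, w}  (via <A> s t <K>)
FOLLOW(<S>) includes $ since <S> is the start symbol.
FOLLOW(<S>): <S> appears on no right-hand side. Thus FOLLOW(<S>) = {$}.
FOLLOW(<K>): in <S>-><A> s t <K>, the suffix after <K> is empty, so FOLLOW(<K>) ⊇ FOLLOW(<S>) = {$}. Thus FOLLOW(<K>) = {$}.
For <K> -> p s w: FIRST(p s w) = {p}, so it goes in M[<K>, t] for t ∈ {p}.
For <K> -> epsilon: FIRST(epsilon) = {epsilon}, so it goes in M[<K>, t] for t ∈ {}; since epsilon ∈ FIRST, also for every t ∈ FOLLOW(<K>) = {$}.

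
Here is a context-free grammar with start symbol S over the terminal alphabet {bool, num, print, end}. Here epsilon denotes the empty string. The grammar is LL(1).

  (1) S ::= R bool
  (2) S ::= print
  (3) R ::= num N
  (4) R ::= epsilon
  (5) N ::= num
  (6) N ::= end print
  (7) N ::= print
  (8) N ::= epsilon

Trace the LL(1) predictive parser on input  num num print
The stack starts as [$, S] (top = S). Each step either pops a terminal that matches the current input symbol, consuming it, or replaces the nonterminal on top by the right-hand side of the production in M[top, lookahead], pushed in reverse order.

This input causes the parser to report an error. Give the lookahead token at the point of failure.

     Stack         Input            Action
  1  $ S           num num print $  expand S ::= R bool
  2  $ bool R      num num print $  expand R ::= num N
  3  $ bool N num  num num print $  match num
  4  $ bool N      num print $      expand N ::= num
  5  $ bool num    num print $      match num
  6  $ bool        print $          error: top is terminal bool but lookahead is print

print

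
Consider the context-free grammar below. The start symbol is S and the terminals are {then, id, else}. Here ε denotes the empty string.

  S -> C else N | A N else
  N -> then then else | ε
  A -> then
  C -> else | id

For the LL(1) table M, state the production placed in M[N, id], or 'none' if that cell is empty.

FIRST(N) = {ε, then}
FIRST(A) = {then}
FIRST(C) = {else, id}
FIRST(S) = {else, id, then}  (via C else N, A N else)
FOLLOW(S) includes $ since S is the start symbol.
FOLLOW(S): S appears on no right-hand side. Thus FOLLOW(S) = {$}.
FOLLOW(N): in S->C else N, the suffix after N is empty, so FOLLOW(N) ⊇ FOLLOW(S) = {$}; in S->A N else, N is followed by else with FIRST {else}. Thus FOLLOW(N) = {$, else}.
For N -> then then else: FIRST(then then else) = {then}, so it goes in M[N, t] for t ∈ {then}.
For N -> ε: FIRST(ε) = {ε}, so it goes in M[N, t] for t ∈ {}; since ε ∈ FIRST, also for every t ∈ FOLLOW(N) = {$, else}.
None of these place a production in M[N, id].

none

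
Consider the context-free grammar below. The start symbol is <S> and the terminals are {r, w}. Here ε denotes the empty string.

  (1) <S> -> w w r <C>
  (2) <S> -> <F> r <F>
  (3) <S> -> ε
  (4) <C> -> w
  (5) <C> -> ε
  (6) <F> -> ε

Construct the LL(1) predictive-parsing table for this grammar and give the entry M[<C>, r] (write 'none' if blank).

FIRST(<C>) = {ε, w}
FIRST(<F>) = {ε}
FIRST(<S>) = {ε, r, w}  (via <F> r <F>)
FOLLOW(<S>) includes $ since <S> is the start symbol.
FOLLOW(<S>): <S> appears on no right-hand side. Thus FOLLOW(<S>) = {$}.
FOLLOW(<C>): in <S>->w w r <C>, the suffix after <C> is empty, so FOLLOW(<C>) ⊇ FOLLOW(<S>) = {$}. Thus FOLLOW(<C>) = {$}.
For <C> -> w: FIRST(w) = {w}, so it goes in M[<C>, t] for t ∈ {w}.
For <C> -> ε: FIRST(ε) = {ε}, so it goes in M[<C>, t] for t ∈ {}; since ε ∈ FIRST, also for every t ∈ FOLLOW(<C>) = {$}.
None of these place a production in M[<C>, r].

none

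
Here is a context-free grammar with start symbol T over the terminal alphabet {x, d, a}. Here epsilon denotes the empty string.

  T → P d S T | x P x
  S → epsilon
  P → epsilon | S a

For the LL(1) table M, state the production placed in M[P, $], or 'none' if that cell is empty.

FIRST(S) = {epsilon}
FIRST(P) = {epsilon, a}  (via S a)
FIRST(T) = {a, d, x}  (via P d S T)
FOLLOW(T) includes $ since T is the start symbol.
FOLLOW(P): in T→P d S T, P is followed by d S T with FIRST {d}; in T→x P x, P is followed by x with FIRST {x}. Thus FOLLOW(P) = {d, x}.
For P → epsilon: FIRST(epsilon) = {epsilon}, so it goes in M[P, t] for t ∈ {}; since epsilon ∈ FIRST, also for every t ∈ FOLLOW(P) = {d, x}.
For P → S a: FIRST(S a) = {a}, so it goes in M[P, t] for t ∈ {a}.
None of these place a production in M[P, $].

none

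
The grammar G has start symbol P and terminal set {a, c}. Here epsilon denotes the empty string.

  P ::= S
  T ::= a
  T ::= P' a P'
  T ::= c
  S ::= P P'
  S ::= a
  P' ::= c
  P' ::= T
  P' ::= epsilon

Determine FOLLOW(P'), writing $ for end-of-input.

FIRST(P) = {a}  (via S)
FIRST(S) = {a}  (via P P')
FIRST(T) = {a, c}  (via P' a P')
FIRST(P') = {epsilon, a, c}  (via T)
FOLLOW(P) includes $ since P is the start symbol.
FOLLOW(P): in S::=P P', P is followed by P' with FIRST {epsilon, a, c}; in S::=P P', the suffix after P is nullable, so FOLLOW(P) ⊇ FOLLOW(S) = {$, a, c}. Thus FOLLOW(P) = {$, a, c}.
FOLLOW(S): in P::=S, the suffix after S is empty, so FOLLOW(S) ⊇ FOLLOW(P) = {$, a, c}. Thus FOLLOW(S) = {$, a, c}.
FOLLOW(T): in P'::=T, the suffix after T is empty, so FOLLOW(T) ⊇ FOLLOW(P') = {$, a, c}. Thus FOLLOW(T) = {$, a, c}.
FOLLOW(P'): in T::=P' a P' (occurrence 1), P' is followed by a P' with FIRST {a}; in T::=P' a P' (occurrence 2), the suffix after P' is empty, so FOLLOW(P') ⊇ FOLLOW(T) = {$, a, c}; in S::=P P', the suffix after P' is empty, so FOLLOW(P') ⊇ FOLLOW(S) = {$, a, c}. Thus FOLLOW(P') = {$, a, c}.

{$, a, c}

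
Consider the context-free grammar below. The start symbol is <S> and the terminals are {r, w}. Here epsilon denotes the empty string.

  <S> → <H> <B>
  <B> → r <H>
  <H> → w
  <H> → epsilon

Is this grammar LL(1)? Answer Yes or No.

Yes

FIRST(<S>) = {r, w}
FIRST(<B>) = {r}
FIRST(<H>) = {epsilon, w}
FOLLOW(<S>) = {$}
FOLLOW(<B>) = {$}
FOLLOW(<H>) = {$, r}
Each cell of M receives at most one production.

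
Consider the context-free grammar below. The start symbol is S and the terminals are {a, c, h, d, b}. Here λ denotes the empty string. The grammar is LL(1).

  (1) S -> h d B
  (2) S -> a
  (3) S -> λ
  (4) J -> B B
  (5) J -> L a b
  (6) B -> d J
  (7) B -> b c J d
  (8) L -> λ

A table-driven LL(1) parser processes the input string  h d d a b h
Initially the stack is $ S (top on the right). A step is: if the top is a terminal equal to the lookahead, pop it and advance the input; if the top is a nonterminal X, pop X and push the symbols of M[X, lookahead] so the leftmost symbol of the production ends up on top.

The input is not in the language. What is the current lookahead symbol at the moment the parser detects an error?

h

      Stack    Input          Action
   1  $ S      h d d a b h $  expand S -> h d B
   2  $ B d h  h d d a b h $  match h
   3  $ B d    d d a b h $    match d
   4  $ B      d a b h $      expand B -> d J
   5  $ J d    d a b h $      match d
   6  $ J      a b h $        expand J -> L a b
   7  $ b a L  a b h $        expand L -> λ
   8  $ b a    a b h $        match a
   9  $ b      b h $          match b
  10  $        h $            error: stack empty but input remains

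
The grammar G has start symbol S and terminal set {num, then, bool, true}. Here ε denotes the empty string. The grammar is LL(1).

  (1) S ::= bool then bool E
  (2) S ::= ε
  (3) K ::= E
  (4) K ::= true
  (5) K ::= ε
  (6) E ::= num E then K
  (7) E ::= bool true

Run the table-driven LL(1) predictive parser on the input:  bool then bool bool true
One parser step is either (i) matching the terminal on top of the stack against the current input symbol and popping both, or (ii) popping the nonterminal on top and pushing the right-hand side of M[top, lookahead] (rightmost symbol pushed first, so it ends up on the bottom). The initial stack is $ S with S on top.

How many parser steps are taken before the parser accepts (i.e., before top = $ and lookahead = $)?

step 1: stack=$ S  input=bool then bool bool true $  — expand S ::= bool then bool E
step 2: stack=$ E bool then bool  input=bool then bool bool true $  — match bool
step 3: stack=$ E bool then  input=then bool bool true $  — match then
step 4: stack=$ E bool  input=bool bool true $  — match bool
step 5: stack=$ E  input=bool true $  — expand E ::= bool true
step 6: stack=$ true bool  input=bool true $  — match bool
step 7: stack=$ true  input=true $  — match true
Accept reached after 7 steps.

7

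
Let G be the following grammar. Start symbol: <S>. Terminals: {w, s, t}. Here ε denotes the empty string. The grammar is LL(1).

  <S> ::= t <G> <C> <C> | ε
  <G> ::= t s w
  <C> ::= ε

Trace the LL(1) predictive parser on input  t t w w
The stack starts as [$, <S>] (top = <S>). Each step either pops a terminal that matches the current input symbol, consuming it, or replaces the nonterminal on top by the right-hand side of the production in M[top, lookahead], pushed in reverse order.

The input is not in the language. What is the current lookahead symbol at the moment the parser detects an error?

step 1: stack=$ <S>  input=t t w w $  — expand <S> ::= t <G> <C> <C>
step 2: stack=$ <C> <C> <G> t  input=t t w w $  — match t
step 3: stack=$ <C> <C> <G>  input=t w w $  — expand <G> ::= t s w
step 4: stack=$ <C> <C> w s t  input=t w w $  — match t
step 5: stack=$ <C> <C> w s  input=w w $  — error: top is terminal s but lookahead is w

w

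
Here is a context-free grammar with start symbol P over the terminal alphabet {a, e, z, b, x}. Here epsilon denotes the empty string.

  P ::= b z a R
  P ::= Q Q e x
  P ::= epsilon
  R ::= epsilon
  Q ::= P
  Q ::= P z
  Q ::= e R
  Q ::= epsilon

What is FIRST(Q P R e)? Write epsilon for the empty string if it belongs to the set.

FIRST(R): from R::=epsilon we get {epsilon}. So FIRST(R) = {epsilon}.
FIRST(P): from P::=b z a R we get {b}; from P::=Q Q e x we get {b, e, z}; from P::=epsilon we get {epsilon}. So FIRST(P) = {epsilon, b, e, z}.
FIRST(Q): from Q::=P we get {epsilon, b, e, z}; from Q::=P z we get {b, e, z}; from Q::=e R we get {e}; from Q::=epsilon we get {epsilon}. So FIRST(Q) = {epsilon, b, e, z}.
FIRST(Q P R e): take FIRST of each symbol in turn, carrying on past any symbol whose FIRST contains epsilon; result {b, e, z}.

{b, e, z}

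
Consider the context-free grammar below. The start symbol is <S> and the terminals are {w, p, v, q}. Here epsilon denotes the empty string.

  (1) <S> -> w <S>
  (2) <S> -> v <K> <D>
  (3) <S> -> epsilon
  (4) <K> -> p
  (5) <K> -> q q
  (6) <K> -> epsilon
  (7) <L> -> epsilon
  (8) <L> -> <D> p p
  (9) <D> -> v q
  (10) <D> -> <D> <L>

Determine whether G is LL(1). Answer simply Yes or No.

FIRST(<S>) = {epsilon, v, w}
FIRST(<K>) = {epsilon, p, q}
FIRST(<L>) = {epsilon, v}
FIRST(<D>) = {v}
FOLLOW(<S>) = {$}
FOLLOW(<K>) = {v}
FOLLOW(<L>) = {$, p, v}
FOLLOW(<D>) = {$, p, v}
Cell M[<D>, v] receives both <D> -> v q and <D> -> <D> <L> — the grammar is not LL(1).

No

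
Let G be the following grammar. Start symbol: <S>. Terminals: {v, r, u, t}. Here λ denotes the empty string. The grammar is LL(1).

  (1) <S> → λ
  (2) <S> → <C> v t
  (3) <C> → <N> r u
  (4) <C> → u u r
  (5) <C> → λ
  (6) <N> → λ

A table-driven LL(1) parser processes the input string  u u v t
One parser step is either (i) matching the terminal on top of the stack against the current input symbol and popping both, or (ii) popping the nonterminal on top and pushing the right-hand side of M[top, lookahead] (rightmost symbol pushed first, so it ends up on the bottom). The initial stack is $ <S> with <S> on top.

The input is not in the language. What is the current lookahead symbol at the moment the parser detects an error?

     Stack        Input      Action
  1  $ <S>        u u v t $  expand <S> → <C> v t
  2  $ t v <C>    u u v t $  expand <C> → u u r
  3  $ t v r u u  u u v t $  match u
  4  $ t v r u    u v t $    match u
  5  $ t v r      v t $      error: top is terminal r but lookahead is v

v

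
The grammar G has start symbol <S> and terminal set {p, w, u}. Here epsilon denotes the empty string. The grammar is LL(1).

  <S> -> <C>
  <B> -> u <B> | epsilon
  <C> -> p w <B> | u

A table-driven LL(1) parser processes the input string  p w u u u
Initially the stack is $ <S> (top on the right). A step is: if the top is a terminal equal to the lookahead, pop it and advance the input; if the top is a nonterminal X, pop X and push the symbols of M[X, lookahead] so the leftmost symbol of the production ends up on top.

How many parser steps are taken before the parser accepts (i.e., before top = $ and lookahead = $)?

11

      Stack      Input        Action
   1  $ <S>      p w u u u $  expand <S> -> <C>
   2  $ <C>      p w u u u $  expand <C> -> p w <B>
   3  $ <B> w p  p w u u u $  match p
   4  $ <B> w    w u u u $    match w
   5  $ <B>      u u u $      expand <B> -> u <B>
   6  $ <B> u    u u u $      match u
   7  $ <B>      u u $        expand <B> -> u <B>
   8  $ <B> u    u u $        match u
   9  $ <B>      u $          expand <B> -> u <B>
  10  $ <B> u    u $          match u
  11  $ <B>      $            expand <B> -> epsilon
Accept reached after 11 steps.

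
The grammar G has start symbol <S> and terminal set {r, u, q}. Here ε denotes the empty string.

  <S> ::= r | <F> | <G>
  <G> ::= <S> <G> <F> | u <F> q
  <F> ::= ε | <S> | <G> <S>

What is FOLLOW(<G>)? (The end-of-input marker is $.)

FIRST(<S>): from <S>::=r we get {r}; from <S>::=<F> we get {ε, r, u}; from <S>::=<G> we get {r, u}. So FIRST(<S>) = {ε, r, u}.
FIRST(<G>): from <G>::=<S> <G> <F> we get {r, u}; from <G>::=u <F> q we get {u}. So FIRST(<G>) = {r, u}.
FIRST(<F>): from <F>::=ε we get {ε}; from <F>::=<S> we get {ε, r, u}; from <F>::=<G> <S> we get {r, u}. So FIRST(<F>) = {ε, r, u}.
FOLLOW(<S>) includes $ since <S> is the start symbol.
FOLLOW(<S>): in <G>::=<S> <G> <F>, <S> is followed by <G> <F> with FIRST {r, u}; in <F>::=<S>, the suffix after <S> is empty, so FOLLOW(<S>) ⊇ FOLLOW(<F>) = {$, q, r, u}; in <F>::=<G> <S>, the suffix after <S> is empty, so FOLLOW(<S>) ⊇ FOLLOW(<F>) = {$, q, r, u}. Thus FOLLOW(<S>) = {$, q, r, u}.
FOLLOW(<G>): in <S>::=<G>, the suffix after <G> is empty, so FOLLOW(<G>) ⊇ FOLLOW(<S>) = {$, q, r, u}; in <G>::=<S> <G> <F>, <G> is followed by <F> with FIRST {ε, r, u}; in <G>::=<S> <G> <F>, the suffix after <G> is nullable (adds nothing new); in <F>::=<G> <S>, <G> is followed by <S> with FIRST {ε, r, u}; in <F>::=<G> <S>, the suffix after <G> is nullable, so FOLLOW(<G>) ⊇ FOLLOW(<F>) = {$, q, r, u}. Thus FOLLOW(<G>) = {$, q, r, u}.
FOLLOW(<F>): in <S>::=<F>, the suffix after <F> is empty, so FOLLOW(<F>) ⊇ FOLLOW(<S>) = {$, q, r, u}; in <G>::=<S> <G> <F>, the suffix after <F> is empty, so FOLLOW(<F>) ⊇ FOLLOW(<G>) = {$, q, r, u}; in <G>::=u <F> q, <F> is followed by q with FIRST {q}. Thus FOLLOW(<F>) = {$, q, r, u}.

{$, q, r, u}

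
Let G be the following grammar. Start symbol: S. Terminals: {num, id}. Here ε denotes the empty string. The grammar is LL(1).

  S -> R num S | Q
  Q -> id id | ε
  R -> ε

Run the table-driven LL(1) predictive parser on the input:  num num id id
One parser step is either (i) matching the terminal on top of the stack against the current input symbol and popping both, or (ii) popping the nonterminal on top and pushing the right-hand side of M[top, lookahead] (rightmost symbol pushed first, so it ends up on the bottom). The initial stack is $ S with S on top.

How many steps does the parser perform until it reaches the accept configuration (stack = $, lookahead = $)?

      Stack      Input            Action
   1  $ S        num num id id $  expand S -> R num S
   2  $ S num R  num num id id $  expand R -> ε
   3  $ S num    num num id id $  match num
   4  $ S        num id id $      expand S -> R num S
   5  $ S num R  num id id $      expand R -> ε
   6  $ S num    num id id $      match num
   7  $ S        id id $          expand S -> Q
   8  $ Q        id id $          expand Q -> id id
   9  $ id id    id id $          match id
  10  $ id       id $             match id
Accept reached after 10 steps.

10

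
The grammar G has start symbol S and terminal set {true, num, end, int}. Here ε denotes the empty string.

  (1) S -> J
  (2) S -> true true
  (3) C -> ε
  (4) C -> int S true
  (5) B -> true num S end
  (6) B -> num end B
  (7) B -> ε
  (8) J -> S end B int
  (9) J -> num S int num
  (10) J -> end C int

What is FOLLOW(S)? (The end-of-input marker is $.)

FIRST(C): from C->ε we get {ε}; from C->int S true we get {int}. So FIRST(C) = {ε, int}.
FIRST(B): from B->true num S end we get {true}; from B->num end B we get {num}; from B->ε we get {ε}. So FIRST(B) = {ε, num, true}.
FIRST(S): from S->J we get {end, num, true}; from S->true true we get {true}. So FIRST(S) = {end, num, true}.
FIRST(J): from J->S end B int we get {end, num, true}; from J->num S int num we get {num}; from J->end C int we get {end}. So FIRST(J) = {end, num, true}.
FOLLOW(S) includes $ since S is the start symbol.
FOLLOW(S): in C->int S true, S is followed by true with FIRST {true}; in B->true num S end, S is followed by end with FIRST {end}; in J->S end B int, S is followed by end B int with FIRST {end}; in J->num S int num, S is followed by int num with FIRST {int}. Thus FOLLOW(S) = {$, end, int, true}.
FOLLOW(C): in J->end C int, C is followed by int with FIRST {int}. Thus FOLLOW(C) = {int}.
FOLLOW(B): in B->num end B, the suffix after B is empty (adds nothing new); in J->S end B int, B is followed by int with FIRST {int}. Thus FOLLOW(B) = {int}.
FOLLOW(J): in S->J, the suffix after J is empty, so FOLLOW(J) ⊇ FOLLOW(S) = {$, end, int, true}. Thus FOLLOW(J) = {$, end, int, true}.

{$, end, int, true}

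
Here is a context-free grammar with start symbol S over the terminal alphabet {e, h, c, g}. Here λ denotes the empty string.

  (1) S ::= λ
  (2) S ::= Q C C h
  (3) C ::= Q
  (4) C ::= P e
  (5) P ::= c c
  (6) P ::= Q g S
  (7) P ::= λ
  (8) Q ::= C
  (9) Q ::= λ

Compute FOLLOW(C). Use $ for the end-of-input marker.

FIRST(S) = {λ, c, e, g, h}  (via Q C C h)
FIRST(C) = {λ, c, e, g}  (via Q, P e)
FIRST(Q) = {λ, c, e, g}  (via C)
FIRST(P) = {λ, c, e, g}  (via Q g S)
FOLLOW(S) includes $ since S is the start symbol.
FOLLOW(P): in C::=P e, P is followed by e with FIRST {e}. Thus FOLLOW(P) = {e}.
FOLLOW(S): in P::=Q g S, the suffix after S is empty, so FOLLOW(S) ⊇ FOLLOW(P) = {e}. Thus FOLLOW(S) = {$, e}.
FOLLOW(C): in S::=Q C C h (occurrence 1), C is followed by C h with FIRST {c, e, g, h}; in S::=Q C C h (occurrence 2), C is followed by h with FIRST {h}; in Q::=C, the suffix after C is empty, so FOLLOW(C) ⊇ FOLLOW(Q) = {c, e, g, h}. Thus FOLLOW(C) = {c, e, g, h}.
FOLLOW(Q): in S::=Q C C h, Q is followed by C C h with FIRST {c, e, g, h}; in C::=Q, the suffix after Q is empty, so FOLLOW(Q) ⊇ FOLLOW(C) = {c, e, g, h}; in P::=Q g S, Q is followed by g S with FIRST {g}. Thus FOLLOW(Q) = {c, e, g, h}.

{c, e, g, h}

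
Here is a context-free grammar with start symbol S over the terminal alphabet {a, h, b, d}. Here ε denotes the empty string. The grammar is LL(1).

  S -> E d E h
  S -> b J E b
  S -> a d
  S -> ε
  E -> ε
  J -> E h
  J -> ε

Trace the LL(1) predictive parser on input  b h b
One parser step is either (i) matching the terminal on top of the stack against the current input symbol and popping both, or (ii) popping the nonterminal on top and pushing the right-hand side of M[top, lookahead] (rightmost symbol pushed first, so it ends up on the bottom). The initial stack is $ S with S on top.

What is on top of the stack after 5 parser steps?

E

step 1: stack=$ S  input=b h b $  — expand S -> b J E b
step 2: stack=$ b E J b  input=b h b $  — match b
step 3: stack=$ b E J  input=h b $  — expand J -> E h
step 4: stack=$ b E h E  input=h b $  — expand E -> ε
step 5: stack=$ b E h  input=h b $  — match h
Stack after step 5: $ b E (top = E).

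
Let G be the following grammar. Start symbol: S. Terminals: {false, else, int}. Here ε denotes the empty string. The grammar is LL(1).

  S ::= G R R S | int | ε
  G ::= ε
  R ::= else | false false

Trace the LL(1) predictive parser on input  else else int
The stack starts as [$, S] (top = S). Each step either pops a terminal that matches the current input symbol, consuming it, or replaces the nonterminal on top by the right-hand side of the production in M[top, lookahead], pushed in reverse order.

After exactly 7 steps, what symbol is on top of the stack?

int

     Stack       Input            Action
  1  $ S         else else int $  expand S ::= G R R S
  2  $ S R R G   else else int $  expand G ::= ε
  3  $ S R R     else else int $  expand R ::= else
  4  $ S R else  else else int $  match else
  5  $ S R       else int $       expand R ::= else
  6  $ S else    else int $       match else
  7  $ S         int $            expand S ::= int
Stack after step 7: $ int (top = int).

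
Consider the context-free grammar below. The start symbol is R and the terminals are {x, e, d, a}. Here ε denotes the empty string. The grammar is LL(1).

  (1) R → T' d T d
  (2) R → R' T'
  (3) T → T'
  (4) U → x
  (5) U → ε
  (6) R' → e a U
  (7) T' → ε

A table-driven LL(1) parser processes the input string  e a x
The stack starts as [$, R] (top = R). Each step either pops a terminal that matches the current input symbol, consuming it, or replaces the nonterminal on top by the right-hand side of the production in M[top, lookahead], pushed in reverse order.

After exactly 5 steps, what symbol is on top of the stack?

x

step 1: stack=$ R  input=e a x $  — expand R → R' T'
step 2: stack=$ T' R'  input=e a x $  — expand R' → e a U
step 3: stack=$ T' U a e  input=e a x $  — match e
step 4: stack=$ T' U a  input=a x $  — match a
step 5: stack=$ T' U  input=x $  — expand U → x
Stack after step 5: $ T' x (top = x).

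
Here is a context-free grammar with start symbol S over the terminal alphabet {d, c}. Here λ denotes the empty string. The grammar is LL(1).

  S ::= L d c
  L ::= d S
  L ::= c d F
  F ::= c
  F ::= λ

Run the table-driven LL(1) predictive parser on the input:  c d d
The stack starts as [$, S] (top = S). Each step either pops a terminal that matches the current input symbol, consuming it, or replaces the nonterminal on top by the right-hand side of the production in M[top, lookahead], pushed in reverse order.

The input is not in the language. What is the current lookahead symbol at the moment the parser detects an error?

     Stack        Input    Action
  1  $ S          c d d $  expand S ::= L d c
  2  $ c d L      c d d $  expand L ::= c d F
  3  $ c d F d c  c d d $  match c
  4  $ c d F d    d d $    match d
  5  $ c d F      d $      expand F ::= λ
  6  $ c d        d $      match d
  7  $ c          $        error: top is terminal c but lookahead is $

$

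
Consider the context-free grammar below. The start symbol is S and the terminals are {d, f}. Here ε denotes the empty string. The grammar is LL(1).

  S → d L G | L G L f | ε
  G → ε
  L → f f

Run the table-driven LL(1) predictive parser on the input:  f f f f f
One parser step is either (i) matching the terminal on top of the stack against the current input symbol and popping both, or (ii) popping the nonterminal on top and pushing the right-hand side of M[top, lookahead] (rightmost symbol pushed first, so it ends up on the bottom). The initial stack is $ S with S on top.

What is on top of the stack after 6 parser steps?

f

     Stack        Input        Action
  1  $ S          f f f f f $  expand S → L G L f
  2  $ f L G L    f f f f f $  expand L → f f
  3  $ f L G f f  f f f f f $  match f
  4  $ f L G f    f f f f $    match f
  5  $ f L G      f f f $      expand G → ε
  6  $ f L        f f f $      expand L → f f
Stack after step 6: $ f f f (top = f).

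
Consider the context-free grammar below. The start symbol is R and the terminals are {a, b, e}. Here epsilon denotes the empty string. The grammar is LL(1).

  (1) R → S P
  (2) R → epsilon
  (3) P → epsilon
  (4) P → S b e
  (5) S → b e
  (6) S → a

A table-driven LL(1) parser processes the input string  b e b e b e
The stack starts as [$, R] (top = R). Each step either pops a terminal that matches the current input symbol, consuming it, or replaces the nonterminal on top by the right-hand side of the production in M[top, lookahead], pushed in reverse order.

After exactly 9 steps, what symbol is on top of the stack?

     Stack      Input          Action
  1  $ R        b e b e b e $  expand R → S P
  2  $ P S      b e b e b e $  expand S → b e
  3  $ P e b    b e b e b e $  match b
  4  $ P e      e b e b e $    match e
  5  $ P        b e b e $      expand P → S b e
  6  $ e b S    b e b e $      expand S → b e
  7  $ e b e b  b e b e $      match b
  8  $ e b e    e b e $        match e
  9  $ e b      b e $          match b
Stack after step 9: $ e (top = e).

e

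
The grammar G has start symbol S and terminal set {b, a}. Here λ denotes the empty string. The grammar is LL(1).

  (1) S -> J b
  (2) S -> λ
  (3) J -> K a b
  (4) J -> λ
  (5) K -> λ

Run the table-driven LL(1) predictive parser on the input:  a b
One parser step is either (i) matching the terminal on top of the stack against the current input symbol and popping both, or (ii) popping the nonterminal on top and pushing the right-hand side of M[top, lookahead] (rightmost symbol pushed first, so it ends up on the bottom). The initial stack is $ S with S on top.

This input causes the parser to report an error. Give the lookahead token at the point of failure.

$

     Stack      Input  Action
  1  $ S        a b $  expand S -> J b
  2  $ b J      a b $  expand J -> K a b
  3  $ b b a K  a b $  expand K -> λ
  4  $ b b a    a b $  match a
  5  $ b b      b $    match b
  6  $ b        $      error: top is terminal b but lookahead is $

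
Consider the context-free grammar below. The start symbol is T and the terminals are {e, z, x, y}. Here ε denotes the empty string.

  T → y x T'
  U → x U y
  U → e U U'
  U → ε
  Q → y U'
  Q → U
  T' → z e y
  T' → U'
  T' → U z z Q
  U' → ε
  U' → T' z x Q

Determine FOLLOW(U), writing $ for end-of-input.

FIRST(T) = {y}
FIRST(U) = {ε, e, x}
FIRST(Q) = {ε, e, x, y}  (via U)
FIRST(T') = {ε, e, x, z}  (via U', U z z Q)
FIRST(U') = {ε, e, x, z}  (via T' z x Q)
FOLLOW(T) includes $ since T is the start symbol.
FOLLOW(T): T appears on no right-hand side. Thus FOLLOW(T) = {$}.
FOLLOW(T'): in T→y x T', the suffix after T' is empty, so FOLLOW(T') ⊇ FOLLOW(T) = {$}; in U'→T' z x Q, T' is followed by z x Q with FIRST {z}. Thus FOLLOW(T') = {$, z}.
FOLLOW(U): in U→x U y, U is followed by y with FIRST {y}; in U→e U U', U is followed by U' with FIRST {ε, e, x, z}; in U→e U U', the suffix after U is nullable (adds nothing new); in Q→U, the suffix after U is empty, so FOLLOW(U) ⊇ FOLLOW(Q) = {$, e, x, y, z}; in T'→U z z Q, U is followed by z z Q with FIRST {z}. Thus FOLLOW(U) = {$, e, x, y, z}.
FOLLOW(Q): in T'→U z z Q, the suffix after Q is empty, so FOLLOW(Q) ⊇ FOLLOW(T') = {$, z}; in U'→T' z x Q, the suffix after Q is empty, so FOLLOW(Q) ⊇ FOLLOW(U') = {$, e, x, y, z}. Thus FOLLOW(Q) = {$, e, x, y, z}.
FOLLOW(U'): in U→e U U', the suffix after U' is empty, so FOLLOW(U') ⊇ FOLLOW(U) = {$, e, x, y, z}; in Q→y U', the suffix after U' is empty, so FOLLOW(U') ⊇ FOLLOW(Q) = {$, e, x, y, z}; in T'→U', the suffix after U' is empty, so FOLLOW(U') ⊇ FOLLOW(T') = {$, z}. Thus FOLLOW(U') = {$, e, x, y, z}.

{$, e, x, y, z}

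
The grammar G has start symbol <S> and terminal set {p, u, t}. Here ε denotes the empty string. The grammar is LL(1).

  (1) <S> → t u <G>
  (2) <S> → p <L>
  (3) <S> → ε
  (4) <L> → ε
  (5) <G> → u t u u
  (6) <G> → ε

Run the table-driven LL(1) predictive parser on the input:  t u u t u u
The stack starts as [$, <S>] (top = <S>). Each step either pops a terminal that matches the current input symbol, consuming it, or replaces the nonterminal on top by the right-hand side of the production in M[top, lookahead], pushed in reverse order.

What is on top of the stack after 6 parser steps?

u

step 1: stack=$ <S>  input=t u u t u u $  — expand <S> → t u <G>
step 2: stack=$ <G> u t  input=t u u t u u $  — match t
step 3: stack=$ <G> u  input=u u t u u $  — match u
step 4: stack=$ <G>  input=u t u u $  — expand <G> → u t u u
step 5: stack=$ u u t u  input=u t u u $  — match u
step 6: stack=$ u u t  input=t u u $  — match t
Stack after step 6: $ u u (top = u).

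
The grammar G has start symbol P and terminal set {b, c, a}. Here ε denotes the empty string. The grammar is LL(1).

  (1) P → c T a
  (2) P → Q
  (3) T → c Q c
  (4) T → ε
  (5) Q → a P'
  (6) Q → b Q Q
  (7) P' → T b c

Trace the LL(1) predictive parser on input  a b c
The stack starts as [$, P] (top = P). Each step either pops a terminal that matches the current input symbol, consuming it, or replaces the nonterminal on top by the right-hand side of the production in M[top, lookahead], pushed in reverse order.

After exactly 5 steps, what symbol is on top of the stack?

b

     Stack    Input    Action
  1  $ P      a b c $  expand P → Q
  2  $ Q      a b c $  expand Q → a P'
  3  $ P' a   a b c $  match a
  4  $ P'     b c $    expand P' → T b c
  5  $ c b T  b c $    expand T → ε
Stack after step 5: $ c b (top = b).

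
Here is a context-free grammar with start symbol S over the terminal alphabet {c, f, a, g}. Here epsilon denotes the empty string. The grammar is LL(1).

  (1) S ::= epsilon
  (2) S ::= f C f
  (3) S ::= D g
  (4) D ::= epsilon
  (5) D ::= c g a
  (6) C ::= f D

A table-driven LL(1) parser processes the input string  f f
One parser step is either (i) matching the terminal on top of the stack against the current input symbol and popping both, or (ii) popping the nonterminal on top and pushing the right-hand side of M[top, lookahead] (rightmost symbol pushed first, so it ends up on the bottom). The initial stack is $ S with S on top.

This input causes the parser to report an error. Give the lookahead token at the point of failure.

$

     Stack    Input  Action
  1  $ S      f f $  expand S ::= f C f
  2  $ f C f  f f $  match f
  3  $ f C    f $    expand C ::= f D
  4  $ f D f  f $    match f
  5  $ f D    $      error: M[D, $] is empty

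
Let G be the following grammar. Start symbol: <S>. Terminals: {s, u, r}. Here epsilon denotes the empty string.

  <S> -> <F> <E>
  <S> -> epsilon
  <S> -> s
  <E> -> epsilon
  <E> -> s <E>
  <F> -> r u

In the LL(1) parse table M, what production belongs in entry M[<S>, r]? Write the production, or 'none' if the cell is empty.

<S> -> <F> <E>

FIRST(<E>): from <E>->epsilon we get {epsilon}; from <E>->s <E> we get {s}. So FIRST(<E>) = {epsilon, s}.
FIRST(<F>): from <F>->r u we get {r}. So FIRST(<F>) = {r}.
FIRST(<S>): from <S>-><F> <E> we get {r}; from <S>->epsilon we get {epsilon}; from <S>->s we get {s}. So FIRST(<S>) = {epsilon, r, s}.
FOLLOW(<S>) includes $ since <S> is the start symbol.
FOLLOW(<S>): <S> appears on no right-hand side. Thus FOLLOW(<S>) = {$}.
For <S> -> <F> <E>: FIRST(<F> <E>) = {r}, so it goes in M[<S>, t] for t ∈ {r}.
For <S> -> epsilon: FIRST(epsilon) = {epsilon}, so it goes in M[<S>, t] for t ∈ {}; since epsilon ∈ FIRST, also for every t ∈ FOLLOW(<S>) = {$}.
For <S> -> s: FIRST(s) = {s}, so it goes in M[<S>, t] for t ∈ {s}.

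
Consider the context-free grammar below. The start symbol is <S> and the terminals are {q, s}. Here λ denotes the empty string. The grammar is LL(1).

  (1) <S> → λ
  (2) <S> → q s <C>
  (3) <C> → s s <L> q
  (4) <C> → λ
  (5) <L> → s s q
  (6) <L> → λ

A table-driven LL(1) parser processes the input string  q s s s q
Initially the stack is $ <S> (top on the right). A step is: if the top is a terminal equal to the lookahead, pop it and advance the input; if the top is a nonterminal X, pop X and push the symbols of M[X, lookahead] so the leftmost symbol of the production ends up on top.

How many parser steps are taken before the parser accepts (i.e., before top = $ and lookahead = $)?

8

     Stack        Input        Action
  1  $ <S>        q s s s q $  expand <S> → q s <C>
  2  $ <C> s q    q s s s q $  match q
  3  $ <C> s      s s s q $    match s
  4  $ <C>        s s q $      expand <C> → s s <L> q
  5  $ q <L> s s  s s q $      match s
  6  $ q <L> s    s q $        match s
  7  $ q <L>      q $          expand <L> → λ
  8  $ q          q $          match q
Accept reached after 8 steps.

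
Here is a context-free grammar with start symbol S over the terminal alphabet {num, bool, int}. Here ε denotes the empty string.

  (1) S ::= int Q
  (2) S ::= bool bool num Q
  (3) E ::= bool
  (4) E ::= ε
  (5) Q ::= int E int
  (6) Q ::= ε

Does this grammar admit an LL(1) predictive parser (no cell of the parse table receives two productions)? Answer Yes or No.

Yes

FIRST(S) = {bool, int}
FIRST(E) = {ε, bool}
FIRST(Q) = {ε, int}
FOLLOW(S) = {$}
FOLLOW(E) = {int}
FOLLOW(Q) = {$}
Each cell of M receives at most one production.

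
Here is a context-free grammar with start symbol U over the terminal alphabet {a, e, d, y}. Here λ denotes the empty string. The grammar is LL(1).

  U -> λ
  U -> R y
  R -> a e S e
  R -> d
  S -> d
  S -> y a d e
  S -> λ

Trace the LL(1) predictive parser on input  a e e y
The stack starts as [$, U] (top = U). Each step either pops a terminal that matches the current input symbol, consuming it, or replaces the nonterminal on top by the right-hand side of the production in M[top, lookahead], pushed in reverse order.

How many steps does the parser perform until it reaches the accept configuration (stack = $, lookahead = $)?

step 1: stack=$ U  input=a e e y $  — expand U -> R y
step 2: stack=$ y R  input=a e e y $  — expand R -> a e S e
step 3: stack=$ y e S e a  input=a e e y $  — match a
step 4: stack=$ y e S e  input=e e y $  — match e
step 5: stack=$ y e S  input=e y $  — expand S -> λ
step 6: stack=$ y e  input=e y $  — match e
step 7: stack=$ y  input=y $  — match y
Accept reached after 7 steps.

7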